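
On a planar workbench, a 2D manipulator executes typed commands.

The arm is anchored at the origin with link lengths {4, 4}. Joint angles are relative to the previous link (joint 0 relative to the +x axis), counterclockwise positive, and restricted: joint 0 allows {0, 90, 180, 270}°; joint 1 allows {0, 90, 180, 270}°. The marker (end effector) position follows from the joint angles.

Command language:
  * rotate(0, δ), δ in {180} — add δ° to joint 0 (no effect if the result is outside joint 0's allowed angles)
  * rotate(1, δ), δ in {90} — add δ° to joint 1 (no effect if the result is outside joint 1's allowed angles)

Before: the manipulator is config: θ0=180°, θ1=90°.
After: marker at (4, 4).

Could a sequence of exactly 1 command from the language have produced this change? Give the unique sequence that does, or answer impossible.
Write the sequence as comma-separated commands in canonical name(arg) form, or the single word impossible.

start: config: θ0=180°, θ1=90°
step 1 (rotate(0, 180)): config: θ0=0°, θ1=90°
no other 1-command option fits: unique.

rotate(0, 180)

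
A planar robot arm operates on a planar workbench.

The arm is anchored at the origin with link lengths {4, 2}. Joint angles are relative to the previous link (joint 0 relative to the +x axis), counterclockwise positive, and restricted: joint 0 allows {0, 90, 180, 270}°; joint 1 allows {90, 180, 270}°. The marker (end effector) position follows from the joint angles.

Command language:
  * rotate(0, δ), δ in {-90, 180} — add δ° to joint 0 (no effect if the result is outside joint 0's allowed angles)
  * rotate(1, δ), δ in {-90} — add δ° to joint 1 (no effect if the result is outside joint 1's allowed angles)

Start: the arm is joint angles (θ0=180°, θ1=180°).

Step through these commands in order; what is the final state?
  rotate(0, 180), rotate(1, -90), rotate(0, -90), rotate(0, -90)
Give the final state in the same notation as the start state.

joint angles (θ0=180°, θ1=90°)

from: joint angles (θ0=180°, θ1=180°)
[1] after rotate(0, 180): joint angles (θ0=0°, θ1=180°)
[2] after rotate(1, -90): joint angles (θ0=0°, θ1=90°)
[3] after rotate(0, -90): joint angles (θ0=270°, θ1=90°)
[4] after rotate(0, -90): joint angles (θ0=180°, θ1=90°)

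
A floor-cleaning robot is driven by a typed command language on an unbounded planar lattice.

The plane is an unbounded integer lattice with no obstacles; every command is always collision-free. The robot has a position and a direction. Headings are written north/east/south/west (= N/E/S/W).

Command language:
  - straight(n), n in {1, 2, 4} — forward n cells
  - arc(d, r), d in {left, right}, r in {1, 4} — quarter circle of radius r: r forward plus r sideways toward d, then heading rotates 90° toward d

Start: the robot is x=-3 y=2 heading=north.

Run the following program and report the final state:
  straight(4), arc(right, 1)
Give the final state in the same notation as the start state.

x=-2 y=7 heading=east

t0: x=-3 y=2 heading=north
t=1 straight(4) ⇒ x=-3 y=6 heading=north
t=2 arc(right, 1) ⇒ x=-2 y=7 heading=east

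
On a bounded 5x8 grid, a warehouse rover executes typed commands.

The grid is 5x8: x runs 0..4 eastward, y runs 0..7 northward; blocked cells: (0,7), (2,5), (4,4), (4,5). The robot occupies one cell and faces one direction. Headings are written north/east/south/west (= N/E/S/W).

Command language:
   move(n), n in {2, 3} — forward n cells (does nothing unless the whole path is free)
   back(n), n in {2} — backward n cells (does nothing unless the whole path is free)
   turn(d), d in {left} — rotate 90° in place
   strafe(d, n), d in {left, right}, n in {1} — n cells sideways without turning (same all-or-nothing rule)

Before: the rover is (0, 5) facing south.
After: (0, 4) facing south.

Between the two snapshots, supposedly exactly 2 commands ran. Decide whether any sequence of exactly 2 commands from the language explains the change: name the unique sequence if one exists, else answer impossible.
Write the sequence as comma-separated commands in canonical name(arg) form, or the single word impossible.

key: order matters: swapping move(3) and back(2) lands elsewhere
begin: (0, 5) facing south
t=1 move(3) ⇒ (0, 2) facing south
t=2 back(2) ⇒ (0, 4) facing south
all 36 alternatives checked — unique.

move(3), back(2)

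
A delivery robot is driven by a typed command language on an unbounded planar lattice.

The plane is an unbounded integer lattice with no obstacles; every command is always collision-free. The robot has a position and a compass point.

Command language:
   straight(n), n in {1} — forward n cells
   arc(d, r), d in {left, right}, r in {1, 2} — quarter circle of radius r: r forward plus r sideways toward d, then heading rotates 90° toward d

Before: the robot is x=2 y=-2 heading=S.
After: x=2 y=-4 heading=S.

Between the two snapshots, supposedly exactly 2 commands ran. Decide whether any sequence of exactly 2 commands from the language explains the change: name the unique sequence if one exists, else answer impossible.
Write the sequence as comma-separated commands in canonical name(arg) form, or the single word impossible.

straight(1), straight(1)

key: heading stays S — no command in the sequence turns
begin: x=2 y=-2 heading=S
1. straight(1) → x=2 y=-3 heading=S
2. straight(1) → x=2 y=-4 heading=S
no rival 2-sequence matches.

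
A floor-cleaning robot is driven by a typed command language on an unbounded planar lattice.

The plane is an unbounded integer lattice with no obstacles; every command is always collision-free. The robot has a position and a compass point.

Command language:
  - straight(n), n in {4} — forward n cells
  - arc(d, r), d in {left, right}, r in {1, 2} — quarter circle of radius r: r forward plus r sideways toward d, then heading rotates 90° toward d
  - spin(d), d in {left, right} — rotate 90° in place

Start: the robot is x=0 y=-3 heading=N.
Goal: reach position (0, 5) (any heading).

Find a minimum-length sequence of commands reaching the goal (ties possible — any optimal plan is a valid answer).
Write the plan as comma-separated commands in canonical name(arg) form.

straight(4), straight(4)

start: x=0 y=-3 heading=N
1. straight(4) → x=0 y=1 heading=N
2. straight(4) → x=0 y=5 heading=N
minimal: 2 command(s), checked below 2.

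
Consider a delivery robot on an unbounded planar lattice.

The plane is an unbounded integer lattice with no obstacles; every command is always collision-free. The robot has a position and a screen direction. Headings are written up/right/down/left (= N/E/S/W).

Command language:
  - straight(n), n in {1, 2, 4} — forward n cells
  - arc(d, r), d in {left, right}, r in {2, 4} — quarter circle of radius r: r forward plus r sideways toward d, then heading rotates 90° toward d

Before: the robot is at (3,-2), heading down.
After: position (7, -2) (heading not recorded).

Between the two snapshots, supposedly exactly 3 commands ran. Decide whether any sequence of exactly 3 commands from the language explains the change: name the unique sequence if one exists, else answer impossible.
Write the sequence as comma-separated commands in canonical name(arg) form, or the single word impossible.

key: order matters: swapping arc(left, 4) and arc(left, 2) lands elsewhere
start: at (3,-2), heading down
[1] after arc(left, 4): at (7,-6), heading right
[2] after arc(left, 2): at (9,-4), heading up
[3] after arc(left, 2): at (7,-2), heading left
uniquely the one of 343 3-step routes that fits.

arc(left, 4), arc(left, 2), arc(left, 2)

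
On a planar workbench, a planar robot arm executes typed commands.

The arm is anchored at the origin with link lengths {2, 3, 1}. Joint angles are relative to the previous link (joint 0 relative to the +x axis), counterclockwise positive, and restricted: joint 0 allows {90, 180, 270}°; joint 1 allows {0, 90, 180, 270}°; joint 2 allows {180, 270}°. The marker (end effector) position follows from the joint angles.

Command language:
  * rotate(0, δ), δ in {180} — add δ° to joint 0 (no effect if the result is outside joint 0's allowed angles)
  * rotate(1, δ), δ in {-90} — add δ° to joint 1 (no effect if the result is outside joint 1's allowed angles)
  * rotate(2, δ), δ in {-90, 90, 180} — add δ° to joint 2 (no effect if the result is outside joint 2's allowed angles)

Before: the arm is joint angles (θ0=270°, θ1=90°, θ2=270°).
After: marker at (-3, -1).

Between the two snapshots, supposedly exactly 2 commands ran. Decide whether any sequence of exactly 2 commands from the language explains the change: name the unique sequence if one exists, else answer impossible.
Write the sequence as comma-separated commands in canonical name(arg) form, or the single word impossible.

initial: joint angles (θ0=270°, θ1=90°, θ2=270°)
t=1 rotate(1, -90) ⇒ joint angles (θ0=270°, θ1=0°, θ2=270°)
t=2 rotate(1, -90) ⇒ joint angles (θ0=270°, θ1=270°, θ2=270°)
all 25 alternatives checked — unique.

rotate(1, -90), rotate(1, -90)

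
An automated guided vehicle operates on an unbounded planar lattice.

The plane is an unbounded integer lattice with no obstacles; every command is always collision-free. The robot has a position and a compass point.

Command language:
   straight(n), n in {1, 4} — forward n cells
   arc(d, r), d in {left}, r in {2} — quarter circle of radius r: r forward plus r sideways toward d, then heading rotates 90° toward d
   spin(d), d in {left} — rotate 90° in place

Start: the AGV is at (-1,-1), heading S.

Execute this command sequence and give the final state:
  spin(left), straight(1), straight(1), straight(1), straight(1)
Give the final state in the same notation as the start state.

at (3,-1), heading E

start: at (-1,-1), heading S
[1] after spin(left): at (-1,-1), heading E
[2] after straight(1): at (0,-1), heading E
[3] after straight(1): at (1,-1), heading E
[4] after straight(1): at (2,-1), heading E
[5] after straight(1): at (3,-1), heading E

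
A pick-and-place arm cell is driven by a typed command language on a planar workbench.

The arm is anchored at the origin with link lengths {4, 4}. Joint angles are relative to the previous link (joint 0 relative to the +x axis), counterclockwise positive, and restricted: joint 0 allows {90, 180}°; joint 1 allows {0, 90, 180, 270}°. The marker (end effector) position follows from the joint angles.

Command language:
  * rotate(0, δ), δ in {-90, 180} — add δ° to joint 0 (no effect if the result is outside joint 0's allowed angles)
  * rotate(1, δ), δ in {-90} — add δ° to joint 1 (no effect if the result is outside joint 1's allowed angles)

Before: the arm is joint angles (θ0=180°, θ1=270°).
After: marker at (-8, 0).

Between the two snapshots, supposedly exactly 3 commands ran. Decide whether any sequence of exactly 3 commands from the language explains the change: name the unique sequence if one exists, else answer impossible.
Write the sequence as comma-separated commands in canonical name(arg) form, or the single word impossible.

rotate(1, -90), rotate(1, -90), rotate(1, -90)

start: joint angles (θ0=180°, θ1=270°)
[1] after rotate(1, -90): joint angles (θ0=180°, θ1=180°)
[2] after rotate(1, -90): joint angles (θ0=180°, θ1=90°)
[3] after rotate(1, -90): joint angles (θ0=180°, θ1=0°)
uniquely the one of 27 3-step routes that fits.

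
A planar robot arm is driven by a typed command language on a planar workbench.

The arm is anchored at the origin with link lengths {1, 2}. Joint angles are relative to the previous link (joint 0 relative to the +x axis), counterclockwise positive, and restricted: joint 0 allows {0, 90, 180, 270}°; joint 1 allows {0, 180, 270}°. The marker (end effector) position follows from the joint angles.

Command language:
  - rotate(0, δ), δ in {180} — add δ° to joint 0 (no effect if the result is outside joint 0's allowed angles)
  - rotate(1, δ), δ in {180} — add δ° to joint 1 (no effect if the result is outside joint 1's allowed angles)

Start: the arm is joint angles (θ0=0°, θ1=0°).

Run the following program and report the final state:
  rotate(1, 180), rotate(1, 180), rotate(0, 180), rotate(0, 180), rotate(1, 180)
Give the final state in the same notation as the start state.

t0: joint angles (θ0=0°, θ1=0°)
t=1 rotate(1, 180) ⇒ joint angles (θ0=0°, θ1=180°)
t=2 rotate(1, 180) ⇒ joint angles (θ0=0°, θ1=0°)
t=3 rotate(0, 180) ⇒ joint angles (θ0=180°, θ1=0°)
t=4 rotate(0, 180) ⇒ joint angles (θ0=0°, θ1=0°)
t=5 rotate(1, 180) ⇒ joint angles (θ0=0°, θ1=180°)

joint angles (θ0=0°, θ1=180°)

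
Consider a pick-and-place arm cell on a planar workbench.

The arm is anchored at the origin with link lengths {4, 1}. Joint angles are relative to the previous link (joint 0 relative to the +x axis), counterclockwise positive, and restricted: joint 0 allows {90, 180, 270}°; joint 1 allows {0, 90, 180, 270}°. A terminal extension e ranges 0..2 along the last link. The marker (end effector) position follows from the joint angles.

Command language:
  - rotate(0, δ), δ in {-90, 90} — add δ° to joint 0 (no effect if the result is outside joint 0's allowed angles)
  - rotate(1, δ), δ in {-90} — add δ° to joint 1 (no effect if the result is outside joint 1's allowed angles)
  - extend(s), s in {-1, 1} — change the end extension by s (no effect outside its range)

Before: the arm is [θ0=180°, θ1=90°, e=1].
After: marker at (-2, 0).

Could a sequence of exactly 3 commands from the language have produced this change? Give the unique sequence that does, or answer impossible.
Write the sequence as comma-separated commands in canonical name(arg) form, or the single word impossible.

initial: [θ0=180°, θ1=90°, e=1]
[1] after rotate(1, -90): [θ0=180°, θ1=0°, e=1]
[2] after rotate(1, -90): [θ0=180°, θ1=270°, e=1]
[3] after rotate(1, -90): [θ0=180°, θ1=180°, e=1]
no other 3-command option fits: unique.

rotate(1, -90), rotate(1, -90), rotate(1, -90)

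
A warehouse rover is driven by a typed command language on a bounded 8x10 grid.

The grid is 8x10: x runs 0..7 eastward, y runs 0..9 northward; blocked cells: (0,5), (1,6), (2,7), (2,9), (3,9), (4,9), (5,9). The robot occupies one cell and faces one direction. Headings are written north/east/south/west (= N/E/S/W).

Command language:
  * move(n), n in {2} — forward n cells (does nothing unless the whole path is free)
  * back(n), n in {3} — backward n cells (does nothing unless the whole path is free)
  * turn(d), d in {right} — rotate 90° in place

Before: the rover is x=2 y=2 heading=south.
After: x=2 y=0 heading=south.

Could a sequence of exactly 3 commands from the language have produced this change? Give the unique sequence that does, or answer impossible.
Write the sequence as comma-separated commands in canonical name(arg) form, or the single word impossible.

key: still facing S at the end — nothing in the sequence rotates
t0: x=2 y=2 heading=south
1. move(2) → x=2 y=0 heading=south
2. move(2) → x=2 y=0 heading=south
3. move(2) → x=2 y=0 heading=south
no rival 3-sequence matches.

move(2), move(2), move(2)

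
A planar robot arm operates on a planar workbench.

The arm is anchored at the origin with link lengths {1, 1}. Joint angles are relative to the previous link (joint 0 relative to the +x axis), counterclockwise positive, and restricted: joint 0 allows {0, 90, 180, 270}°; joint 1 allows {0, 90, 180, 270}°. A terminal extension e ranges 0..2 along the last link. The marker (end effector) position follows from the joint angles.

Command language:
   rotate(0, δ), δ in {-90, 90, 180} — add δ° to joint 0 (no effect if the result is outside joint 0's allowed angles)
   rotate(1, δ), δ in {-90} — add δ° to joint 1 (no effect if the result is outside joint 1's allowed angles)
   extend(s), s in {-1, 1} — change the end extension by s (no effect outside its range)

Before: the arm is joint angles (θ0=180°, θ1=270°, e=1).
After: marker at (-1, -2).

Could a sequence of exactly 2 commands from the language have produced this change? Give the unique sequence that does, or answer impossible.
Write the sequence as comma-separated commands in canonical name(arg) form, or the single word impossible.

rotate(1, -90), rotate(1, -90)

start: joint angles (θ0=180°, θ1=270°, e=1)
step 1 (rotate(1, -90)): joint angles (θ0=180°, θ1=180°, e=1)
step 2 (rotate(1, -90)): joint angles (θ0=180°, θ1=90°, e=1)
all 36 alternatives checked — unique.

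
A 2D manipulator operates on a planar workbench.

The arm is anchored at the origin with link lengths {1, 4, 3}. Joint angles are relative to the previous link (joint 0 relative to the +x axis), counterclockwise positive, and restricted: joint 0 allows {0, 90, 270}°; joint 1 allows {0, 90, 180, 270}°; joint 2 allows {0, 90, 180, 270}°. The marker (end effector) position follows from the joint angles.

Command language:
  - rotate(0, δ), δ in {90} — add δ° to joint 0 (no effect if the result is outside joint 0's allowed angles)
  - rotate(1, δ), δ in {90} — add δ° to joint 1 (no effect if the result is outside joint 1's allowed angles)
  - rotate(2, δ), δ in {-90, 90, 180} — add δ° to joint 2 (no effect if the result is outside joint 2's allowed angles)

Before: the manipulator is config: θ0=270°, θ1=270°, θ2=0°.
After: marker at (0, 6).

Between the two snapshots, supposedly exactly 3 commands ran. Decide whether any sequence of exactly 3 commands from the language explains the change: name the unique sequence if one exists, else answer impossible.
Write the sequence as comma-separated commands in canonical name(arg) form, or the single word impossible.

rotate(1, 90), rotate(1, 90), rotate(1, 90)

begin: config: θ0=270°, θ1=270°, θ2=0°
1. rotate(1, 90) → config: θ0=270°, θ1=0°, θ2=0°
2. rotate(1, 90) → config: θ0=270°, θ1=90°, θ2=0°
3. rotate(1, 90) → config: θ0=270°, θ1=180°, θ2=0°
all 125 alternatives checked — unique.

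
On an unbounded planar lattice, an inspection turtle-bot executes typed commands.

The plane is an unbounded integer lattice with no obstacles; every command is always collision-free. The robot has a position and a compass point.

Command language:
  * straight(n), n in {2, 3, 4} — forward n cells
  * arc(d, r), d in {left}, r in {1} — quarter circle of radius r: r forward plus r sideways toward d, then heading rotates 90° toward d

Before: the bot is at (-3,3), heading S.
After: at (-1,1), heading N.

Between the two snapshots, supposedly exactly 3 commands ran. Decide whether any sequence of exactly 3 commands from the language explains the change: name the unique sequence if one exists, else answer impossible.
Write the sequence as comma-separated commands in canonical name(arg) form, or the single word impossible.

key: running arc(left, 1) before straight(2) would end elsewhere — order is forced
from: at (-3,3), heading S
step 1 (straight(2)): at (-3,1), heading S
step 2 (arc(left, 1)): at (-2,0), heading E
step 3 (arc(left, 1)): at (-1,1), heading N
no other 3-command option fits: unique.

straight(2), arc(left, 1), arc(left, 1)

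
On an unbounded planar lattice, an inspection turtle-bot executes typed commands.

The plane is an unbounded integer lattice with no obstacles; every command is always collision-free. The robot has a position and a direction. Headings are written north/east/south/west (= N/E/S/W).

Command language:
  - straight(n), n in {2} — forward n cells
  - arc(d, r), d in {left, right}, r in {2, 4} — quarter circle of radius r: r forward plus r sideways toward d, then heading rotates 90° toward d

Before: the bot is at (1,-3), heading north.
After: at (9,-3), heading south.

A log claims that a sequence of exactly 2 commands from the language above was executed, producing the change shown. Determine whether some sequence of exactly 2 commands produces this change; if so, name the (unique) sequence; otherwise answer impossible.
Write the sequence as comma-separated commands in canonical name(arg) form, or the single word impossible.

arc(right, 4), arc(right, 4)

key: position moved to (9,-3) AND the heading swung to S — translation plus rotation needed
begin: at (1,-3), heading north
1. arc(right, 4) → at (5,1), heading east
2. arc(right, 4) → at (9,-3), heading south
uniquely the one of 25 2-step routes that fits.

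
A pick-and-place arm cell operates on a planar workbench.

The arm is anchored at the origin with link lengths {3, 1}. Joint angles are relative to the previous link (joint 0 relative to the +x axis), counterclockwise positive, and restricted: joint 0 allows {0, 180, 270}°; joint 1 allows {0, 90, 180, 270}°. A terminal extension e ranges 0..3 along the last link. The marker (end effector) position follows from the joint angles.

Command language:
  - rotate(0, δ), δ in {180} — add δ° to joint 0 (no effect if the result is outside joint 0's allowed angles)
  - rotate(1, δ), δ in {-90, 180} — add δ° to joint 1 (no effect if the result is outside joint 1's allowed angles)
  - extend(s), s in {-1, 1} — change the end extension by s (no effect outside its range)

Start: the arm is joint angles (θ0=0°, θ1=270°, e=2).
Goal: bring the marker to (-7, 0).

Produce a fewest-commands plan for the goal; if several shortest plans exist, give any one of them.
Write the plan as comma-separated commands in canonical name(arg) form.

initial: joint angles (θ0=0°, θ1=270°, e=2)
1. extend(1) → joint angles (θ0=0°, θ1=270°, e=3)
2. rotate(1, -90) → joint angles (θ0=0°, θ1=180°, e=3)
3. rotate(1, 180) → joint angles (θ0=0°, θ1=0°, e=3)
4. rotate(0, 180) → joint angles (θ0=180°, θ1=0°, e=3)
shorter routes all fall short; 4 is best.

extend(1), rotate(1, -90), rotate(1, 180), rotate(0, 180)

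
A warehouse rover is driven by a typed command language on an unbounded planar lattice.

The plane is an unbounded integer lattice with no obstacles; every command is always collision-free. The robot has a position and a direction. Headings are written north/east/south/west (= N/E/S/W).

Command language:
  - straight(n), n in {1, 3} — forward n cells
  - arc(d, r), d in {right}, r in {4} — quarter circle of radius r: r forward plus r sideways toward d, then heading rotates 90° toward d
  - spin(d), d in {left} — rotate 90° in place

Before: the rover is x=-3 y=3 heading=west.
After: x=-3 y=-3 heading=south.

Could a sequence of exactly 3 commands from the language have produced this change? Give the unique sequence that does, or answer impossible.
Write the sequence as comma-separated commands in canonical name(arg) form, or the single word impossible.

key: order matters: swapping spin(left) and straight(3) lands elsewhere
begin: x=-3 y=3 heading=west
[1] after spin(left): x=-3 y=3 heading=south
[2] after straight(3): x=-3 y=0 heading=south
[3] after straight(3): x=-3 y=-3 heading=south
no rival 3-sequence matches.

spin(left), straight(3), straight(3)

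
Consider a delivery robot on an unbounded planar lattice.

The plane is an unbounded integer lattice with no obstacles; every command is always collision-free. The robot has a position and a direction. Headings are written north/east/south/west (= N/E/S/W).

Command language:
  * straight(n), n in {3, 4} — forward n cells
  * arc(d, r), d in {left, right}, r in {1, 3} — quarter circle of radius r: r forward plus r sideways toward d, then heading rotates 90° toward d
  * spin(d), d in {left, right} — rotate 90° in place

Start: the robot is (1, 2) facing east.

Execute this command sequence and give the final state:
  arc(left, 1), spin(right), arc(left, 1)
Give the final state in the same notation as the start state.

t0: (1, 2) facing east
1. arc(left, 1) → (2, 3) facing north
2. spin(right) → (2, 3) facing east
3. arc(left, 1) → (3, 4) facing north

(3, 4) facing north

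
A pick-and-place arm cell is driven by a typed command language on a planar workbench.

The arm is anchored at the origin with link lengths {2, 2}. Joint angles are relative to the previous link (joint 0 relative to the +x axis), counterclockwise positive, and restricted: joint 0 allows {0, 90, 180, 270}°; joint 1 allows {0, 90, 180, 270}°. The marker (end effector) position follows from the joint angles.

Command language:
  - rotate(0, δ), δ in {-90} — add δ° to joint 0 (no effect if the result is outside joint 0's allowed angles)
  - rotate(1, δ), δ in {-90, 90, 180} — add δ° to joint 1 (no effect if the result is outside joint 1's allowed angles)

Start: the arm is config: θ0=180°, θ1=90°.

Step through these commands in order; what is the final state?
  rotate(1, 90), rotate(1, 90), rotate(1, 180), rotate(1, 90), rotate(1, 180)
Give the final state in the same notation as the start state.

t0: config: θ0=180°, θ1=90°
[1] after rotate(1, 90): config: θ0=180°, θ1=180°
[2] after rotate(1, 90): config: θ0=180°, θ1=270°
[3] after rotate(1, 180): config: θ0=180°, θ1=90°
[4] after rotate(1, 90): config: θ0=180°, θ1=180°
[5] after rotate(1, 180): config: θ0=180°, θ1=0°

config: θ0=180°, θ1=0°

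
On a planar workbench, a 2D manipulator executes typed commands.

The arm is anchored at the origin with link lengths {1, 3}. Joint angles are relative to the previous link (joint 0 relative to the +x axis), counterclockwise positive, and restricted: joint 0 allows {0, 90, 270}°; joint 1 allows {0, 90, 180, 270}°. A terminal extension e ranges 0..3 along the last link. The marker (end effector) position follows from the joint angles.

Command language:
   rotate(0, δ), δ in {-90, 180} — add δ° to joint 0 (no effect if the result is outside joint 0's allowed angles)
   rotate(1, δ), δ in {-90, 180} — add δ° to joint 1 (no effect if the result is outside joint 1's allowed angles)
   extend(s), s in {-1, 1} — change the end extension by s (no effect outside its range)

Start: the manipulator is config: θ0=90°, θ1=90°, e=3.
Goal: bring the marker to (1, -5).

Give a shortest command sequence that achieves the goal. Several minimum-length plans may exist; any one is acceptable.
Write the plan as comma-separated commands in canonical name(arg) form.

initial: config: θ0=90°, θ1=90°, e=3
[1] after rotate(0, -90): config: θ0=0°, θ1=90°, e=3
[2] after rotate(1, 180): config: θ0=0°, θ1=270°, e=3
[3] after extend(-1): config: θ0=0°, θ1=270°, e=2
no 2-step plan works, so 3 is optimal.

rotate(0, -90), rotate(1, 180), extend(-1)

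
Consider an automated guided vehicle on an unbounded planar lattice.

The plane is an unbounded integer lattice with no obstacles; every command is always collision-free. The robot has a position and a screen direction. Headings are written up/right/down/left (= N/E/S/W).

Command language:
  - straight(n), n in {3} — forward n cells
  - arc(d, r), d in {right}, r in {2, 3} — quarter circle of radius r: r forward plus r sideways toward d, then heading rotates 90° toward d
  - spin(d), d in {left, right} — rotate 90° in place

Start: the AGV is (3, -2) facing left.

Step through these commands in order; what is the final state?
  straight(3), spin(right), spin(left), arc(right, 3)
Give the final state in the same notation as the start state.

from: (3, -2) facing left
step 1 (straight(3)): (0, -2) facing left
step 2 (spin(right)): (0, -2) facing up
step 3 (spin(left)): (0, -2) facing left
step 4 (arc(right, 3)): (-3, 1) facing up

(-3, 1) facing up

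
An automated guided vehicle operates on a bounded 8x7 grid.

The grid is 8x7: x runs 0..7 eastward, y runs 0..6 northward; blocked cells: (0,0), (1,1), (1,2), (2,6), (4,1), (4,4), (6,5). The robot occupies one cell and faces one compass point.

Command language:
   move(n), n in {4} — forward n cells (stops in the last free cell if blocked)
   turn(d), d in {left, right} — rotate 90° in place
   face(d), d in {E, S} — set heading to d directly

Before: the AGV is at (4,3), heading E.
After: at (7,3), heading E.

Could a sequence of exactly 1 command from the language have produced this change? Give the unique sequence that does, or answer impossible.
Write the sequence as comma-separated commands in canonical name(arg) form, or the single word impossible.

move(4)

key: heading stays E — the single command does not turn
begin: at (4,3), heading E
[1] after move(4): at (7,3), heading E
no other 1-command option fits: unique.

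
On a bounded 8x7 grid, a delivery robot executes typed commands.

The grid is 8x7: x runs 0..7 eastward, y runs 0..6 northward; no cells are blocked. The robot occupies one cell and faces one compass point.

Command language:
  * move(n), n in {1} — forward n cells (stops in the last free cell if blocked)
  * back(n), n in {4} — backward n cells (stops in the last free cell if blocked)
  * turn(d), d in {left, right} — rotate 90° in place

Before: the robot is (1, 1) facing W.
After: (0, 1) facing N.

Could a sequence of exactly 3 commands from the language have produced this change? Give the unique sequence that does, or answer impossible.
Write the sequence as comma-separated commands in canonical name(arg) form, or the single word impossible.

move(1), move(1), turn(right)

key: position moved to (0,1) AND the heading swung to N — translation plus rotation needed
begin: (1, 1) facing W
1. move(1) → (0, 1) facing W
2. move(1) → (0, 1) facing W
3. turn(right) → (0, 1) facing N
uniquely the one of 64 3-step routes that fits.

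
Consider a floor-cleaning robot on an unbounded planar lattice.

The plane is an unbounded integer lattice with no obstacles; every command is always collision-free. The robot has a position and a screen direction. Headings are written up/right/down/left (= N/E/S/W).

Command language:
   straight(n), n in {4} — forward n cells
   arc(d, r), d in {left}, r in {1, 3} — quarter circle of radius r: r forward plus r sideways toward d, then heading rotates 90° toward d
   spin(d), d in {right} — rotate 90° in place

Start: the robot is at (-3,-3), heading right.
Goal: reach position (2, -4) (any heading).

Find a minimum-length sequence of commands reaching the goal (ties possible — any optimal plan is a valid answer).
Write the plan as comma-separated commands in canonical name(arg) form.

spin(right), arc(left, 1), straight(4)

initial: at (-3,-3), heading right
t=1 spin(right) ⇒ at (-3,-3), heading down
t=2 arc(left, 1) ⇒ at (-2,-4), heading right
t=3 straight(4) ⇒ at (2,-4), heading right
no 2-step plan works, so 3 is optimal.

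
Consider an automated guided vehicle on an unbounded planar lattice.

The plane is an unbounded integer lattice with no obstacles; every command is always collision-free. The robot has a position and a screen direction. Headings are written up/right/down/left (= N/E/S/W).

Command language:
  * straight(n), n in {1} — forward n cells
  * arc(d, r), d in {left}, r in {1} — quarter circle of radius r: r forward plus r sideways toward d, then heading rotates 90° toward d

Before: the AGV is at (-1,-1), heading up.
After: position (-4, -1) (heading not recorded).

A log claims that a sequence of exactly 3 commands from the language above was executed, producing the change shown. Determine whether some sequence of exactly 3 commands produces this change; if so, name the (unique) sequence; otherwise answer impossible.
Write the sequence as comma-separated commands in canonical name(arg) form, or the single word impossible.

t0: at (-1,-1), heading up
1. arc(left, 1) → at (-2,0), heading left
2. straight(1) → at (-3,0), heading left
3. arc(left, 1) → at (-4,-1), heading down
no rival 3-sequence matches.

arc(left, 1), straight(1), arc(left, 1)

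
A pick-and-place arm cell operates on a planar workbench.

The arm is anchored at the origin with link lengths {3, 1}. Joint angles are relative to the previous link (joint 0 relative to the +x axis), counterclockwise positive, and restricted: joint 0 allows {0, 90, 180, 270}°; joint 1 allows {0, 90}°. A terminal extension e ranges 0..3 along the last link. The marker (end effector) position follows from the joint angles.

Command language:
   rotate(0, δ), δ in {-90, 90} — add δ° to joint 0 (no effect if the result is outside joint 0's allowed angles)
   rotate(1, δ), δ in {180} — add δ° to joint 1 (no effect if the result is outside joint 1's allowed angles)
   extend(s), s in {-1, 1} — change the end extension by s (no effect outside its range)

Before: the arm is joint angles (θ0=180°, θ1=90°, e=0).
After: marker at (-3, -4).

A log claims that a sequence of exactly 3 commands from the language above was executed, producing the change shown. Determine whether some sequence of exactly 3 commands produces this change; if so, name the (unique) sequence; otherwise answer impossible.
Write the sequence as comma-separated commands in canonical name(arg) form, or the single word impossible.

extend(1), extend(1), extend(1)

start: joint angles (θ0=180°, θ1=90°, e=0)
step 1 (extend(1)): joint angles (θ0=180°, θ1=90°, e=1)
step 2 (extend(1)): joint angles (θ0=180°, θ1=90°, e=2)
step 3 (extend(1)): joint angles (θ0=180°, θ1=90°, e=3)
no rival 3-sequence matches.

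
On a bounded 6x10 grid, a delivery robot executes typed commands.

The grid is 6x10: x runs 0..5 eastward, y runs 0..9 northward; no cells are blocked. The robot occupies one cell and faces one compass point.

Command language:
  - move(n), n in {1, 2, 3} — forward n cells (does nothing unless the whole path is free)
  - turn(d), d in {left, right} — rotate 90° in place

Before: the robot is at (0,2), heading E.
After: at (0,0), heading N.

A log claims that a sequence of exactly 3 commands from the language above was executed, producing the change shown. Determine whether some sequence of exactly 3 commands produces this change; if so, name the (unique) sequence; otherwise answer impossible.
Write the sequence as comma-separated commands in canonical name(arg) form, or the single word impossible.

impossible

no 3-step route produces this change.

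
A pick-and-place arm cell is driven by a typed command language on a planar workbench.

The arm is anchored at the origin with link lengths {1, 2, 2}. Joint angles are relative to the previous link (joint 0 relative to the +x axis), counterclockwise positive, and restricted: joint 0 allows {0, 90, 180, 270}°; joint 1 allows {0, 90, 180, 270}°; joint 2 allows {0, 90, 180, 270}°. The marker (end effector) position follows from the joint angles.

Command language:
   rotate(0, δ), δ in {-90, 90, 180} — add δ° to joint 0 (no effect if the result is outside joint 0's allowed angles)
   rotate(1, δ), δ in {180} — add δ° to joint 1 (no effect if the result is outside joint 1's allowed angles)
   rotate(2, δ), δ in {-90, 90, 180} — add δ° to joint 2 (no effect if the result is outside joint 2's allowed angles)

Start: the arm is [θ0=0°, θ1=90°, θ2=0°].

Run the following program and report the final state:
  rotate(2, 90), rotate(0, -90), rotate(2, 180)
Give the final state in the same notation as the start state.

[θ0=270°, θ1=90°, θ2=270°]

start: [θ0=0°, θ1=90°, θ2=0°]
step 1 (rotate(2, 90)): [θ0=0°, θ1=90°, θ2=90°]
step 2 (rotate(0, -90)): [θ0=270°, θ1=90°, θ2=90°]
step 3 (rotate(2, 180)): [θ0=270°, θ1=90°, θ2=270°]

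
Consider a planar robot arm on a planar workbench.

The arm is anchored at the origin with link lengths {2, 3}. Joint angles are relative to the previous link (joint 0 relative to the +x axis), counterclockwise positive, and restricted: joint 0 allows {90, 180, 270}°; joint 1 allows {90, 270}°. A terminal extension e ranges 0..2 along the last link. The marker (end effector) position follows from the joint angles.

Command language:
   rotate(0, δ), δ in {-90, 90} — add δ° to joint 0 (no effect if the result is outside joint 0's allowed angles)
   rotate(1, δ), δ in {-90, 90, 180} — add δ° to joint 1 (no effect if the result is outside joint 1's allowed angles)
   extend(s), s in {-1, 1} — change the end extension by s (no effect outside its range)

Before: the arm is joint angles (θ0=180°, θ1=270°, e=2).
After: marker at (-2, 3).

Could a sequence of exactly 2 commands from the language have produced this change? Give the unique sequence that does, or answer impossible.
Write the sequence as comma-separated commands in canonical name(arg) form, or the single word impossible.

from: joint angles (θ0=180°, θ1=270°, e=2)
[1] after extend(-1): joint angles (θ0=180°, θ1=270°, e=1)
[2] after extend(-1): joint angles (θ0=180°, θ1=270°, e=0)
no other 2-command option fits: unique.

extend(-1), extend(-1)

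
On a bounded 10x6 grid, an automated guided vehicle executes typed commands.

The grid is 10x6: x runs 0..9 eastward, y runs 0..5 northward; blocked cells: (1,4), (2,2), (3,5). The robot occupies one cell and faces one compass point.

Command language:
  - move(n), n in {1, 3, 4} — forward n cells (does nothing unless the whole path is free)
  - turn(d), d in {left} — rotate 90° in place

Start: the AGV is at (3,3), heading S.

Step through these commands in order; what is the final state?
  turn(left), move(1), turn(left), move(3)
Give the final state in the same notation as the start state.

at (4,3), heading N

begin: at (3,3), heading S
1. turn(left) → at (3,3), heading E
2. move(1) → at (4,3), heading E
3. turn(left) → at (4,3), heading N
4. move(3) → at (4,3), heading N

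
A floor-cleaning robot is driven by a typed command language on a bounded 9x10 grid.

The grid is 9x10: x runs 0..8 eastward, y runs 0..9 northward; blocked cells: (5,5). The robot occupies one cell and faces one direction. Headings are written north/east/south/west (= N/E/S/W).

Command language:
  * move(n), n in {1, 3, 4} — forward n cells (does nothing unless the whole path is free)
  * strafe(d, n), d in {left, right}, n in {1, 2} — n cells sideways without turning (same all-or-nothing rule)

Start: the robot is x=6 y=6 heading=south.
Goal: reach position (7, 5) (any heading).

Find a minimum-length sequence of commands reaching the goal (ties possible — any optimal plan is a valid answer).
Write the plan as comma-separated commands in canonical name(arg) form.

start: x=6 y=6 heading=south
step 1 (strafe(left, 1)): x=7 y=6 heading=south
step 2 (move(1)): x=7 y=5 heading=south
nothing shorter than 2 reaches the goal.

strafe(left, 1), move(1)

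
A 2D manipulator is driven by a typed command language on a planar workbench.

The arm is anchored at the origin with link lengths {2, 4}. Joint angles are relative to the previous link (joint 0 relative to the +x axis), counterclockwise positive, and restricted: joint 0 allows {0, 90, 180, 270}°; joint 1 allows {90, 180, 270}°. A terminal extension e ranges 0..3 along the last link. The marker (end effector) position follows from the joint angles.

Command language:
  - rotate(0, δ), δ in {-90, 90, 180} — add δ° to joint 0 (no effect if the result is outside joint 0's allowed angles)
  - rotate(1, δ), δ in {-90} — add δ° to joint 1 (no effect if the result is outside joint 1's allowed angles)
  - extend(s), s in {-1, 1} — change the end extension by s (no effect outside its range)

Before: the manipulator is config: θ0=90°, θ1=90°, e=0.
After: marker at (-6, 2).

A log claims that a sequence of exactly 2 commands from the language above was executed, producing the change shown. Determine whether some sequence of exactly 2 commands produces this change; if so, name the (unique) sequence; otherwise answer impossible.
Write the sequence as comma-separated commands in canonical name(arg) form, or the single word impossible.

extend(1), extend(1)

initial: config: θ0=90°, θ1=90°, e=0
1. extend(1) → config: θ0=90°, θ1=90°, e=1
2. extend(1) → config: θ0=90°, θ1=90°, e=2
no rival 2-sequence matches.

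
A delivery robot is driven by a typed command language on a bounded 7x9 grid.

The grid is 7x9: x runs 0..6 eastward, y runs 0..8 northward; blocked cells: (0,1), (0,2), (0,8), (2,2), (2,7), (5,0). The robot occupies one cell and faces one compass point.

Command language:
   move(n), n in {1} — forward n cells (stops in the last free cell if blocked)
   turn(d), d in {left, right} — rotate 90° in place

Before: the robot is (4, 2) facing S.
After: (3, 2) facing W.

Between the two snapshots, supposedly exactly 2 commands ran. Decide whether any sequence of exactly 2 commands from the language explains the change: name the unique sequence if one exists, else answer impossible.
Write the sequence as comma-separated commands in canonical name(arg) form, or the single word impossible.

key: position moved to (3,2) AND the heading swung to W — translation plus rotation needed
begin: (4, 2) facing S
step 1 (turn(right)): (4, 2) facing W
step 2 (move(1)): (3, 2) facing W
uniquely the one of 9 2-step routes that fits.

turn(right), move(1)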